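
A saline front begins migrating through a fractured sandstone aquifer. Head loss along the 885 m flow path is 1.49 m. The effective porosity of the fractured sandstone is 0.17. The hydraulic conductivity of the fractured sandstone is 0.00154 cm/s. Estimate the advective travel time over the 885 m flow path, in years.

Convert K: 0.00154 cm/s × 864 = 1.331 m/day.
Hydraulic gradient i = Δh / L = 1.49 / 885 = 0.001684.
Darcy flux q = K · i = 1.331 × 0.001684 = 0.002240 m/day.
Seepage velocity v = q / n_e = 0.002240 / 0.17 = 0.01318 m/day.
Travel time t = L / v = 885 / 0.01318 = 67161 days = 183.9 years.

184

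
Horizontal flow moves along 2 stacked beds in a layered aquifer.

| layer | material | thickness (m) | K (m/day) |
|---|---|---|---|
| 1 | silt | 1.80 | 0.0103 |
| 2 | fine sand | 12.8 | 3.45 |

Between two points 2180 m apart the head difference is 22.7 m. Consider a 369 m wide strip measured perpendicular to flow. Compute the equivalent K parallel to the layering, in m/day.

Flow is parallel to layering, so each bed carries its own Darcy discharge and the transmissivities add.
Σ(K_i·b_i) = 0.0103×1.80 + 3.45×12.8 = 44.18 m²/day.
Total thickness b = 14.60 m, so K_eq = Σ(K_i·b_i)/b = 3.026 m/day.

3.03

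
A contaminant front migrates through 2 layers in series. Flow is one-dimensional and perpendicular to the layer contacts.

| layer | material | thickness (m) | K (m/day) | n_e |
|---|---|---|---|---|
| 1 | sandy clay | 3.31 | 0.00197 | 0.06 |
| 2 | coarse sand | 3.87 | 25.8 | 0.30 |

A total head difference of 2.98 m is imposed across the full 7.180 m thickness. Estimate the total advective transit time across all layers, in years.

With flow normal to the layers, continuity requires the same specific discharge q through every layer.
Σ(b_i/K_i) = 3.31/0.00197 + 3.87/25.8 = 1680 d.
q = Δh / Σ(b_i/K_i) = 2.98 / 1680 = 0.001773 m/day.
In each layer the seepage velocity is v_i = q/n_i, so the layer transit time is t_i = b_i·n_i / q:
  layer 1 (sandy clay): t_1 = 3.31 × 0.06 / 0.001773 = 112.0 d
  layer 2 (coarse sand): t_2 = 3.87 × 0.30 / 0.001773 = 654.7 d
Total t = Σ t_i = 766.6 days = 2.099 years.

2.10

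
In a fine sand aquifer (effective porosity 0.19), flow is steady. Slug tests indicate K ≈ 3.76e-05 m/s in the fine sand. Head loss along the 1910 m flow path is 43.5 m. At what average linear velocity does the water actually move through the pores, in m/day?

0.389

Convert K: 3.76e-05 m/s × 86400 = 3.249 m/day.
Hydraulic gradient i = Δh / L = 43.5 / 1910 = 0.02277.
Darcy flux q = K · i = 3.249 × 0.02277 = 0.07399 m/day.
Seepage velocity v = q / n_e = 0.07399 / 0.19 = 0.3894 m/day.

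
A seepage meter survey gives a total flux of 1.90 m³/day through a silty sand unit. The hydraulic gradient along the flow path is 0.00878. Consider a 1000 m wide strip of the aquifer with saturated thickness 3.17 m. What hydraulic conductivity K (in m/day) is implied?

Cross-sectional area A = 1000 × 3.17 = 3170 m².
Hydraulic gradient i = 0.00878.
From Q = K·A·i, K = Q / (A·i) = 1.90 / (3170 × 0.008780) = 0.06827 m/day.

0.0683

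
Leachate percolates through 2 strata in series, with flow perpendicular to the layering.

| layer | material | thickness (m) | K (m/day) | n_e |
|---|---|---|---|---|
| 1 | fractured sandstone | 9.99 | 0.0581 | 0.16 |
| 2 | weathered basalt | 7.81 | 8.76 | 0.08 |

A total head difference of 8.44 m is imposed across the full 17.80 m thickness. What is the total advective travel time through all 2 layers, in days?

45.5

With flow normal to the layers, continuity requires the same specific discharge q through every layer.
Σ(b_i/K_i) = 9.99/0.0581 + 7.81/8.76 = 172.8 d.
q = Δh / Σ(b_i/K_i) = 8.44 / 172.8 = 0.04883 m/day.
In each layer the seepage velocity is v_i = q/n_i, so the layer transit time is t_i = b_i·n_i / q:
  layer 1 (fractured sandstone): t_1 = 9.99 × 0.16 / 0.04883 = 32.73 d
  layer 2 (weathered basalt): t_2 = 7.81 × 0.08 / 0.04883 = 12.79 d
Total t = Σ t_i = 45.53 days.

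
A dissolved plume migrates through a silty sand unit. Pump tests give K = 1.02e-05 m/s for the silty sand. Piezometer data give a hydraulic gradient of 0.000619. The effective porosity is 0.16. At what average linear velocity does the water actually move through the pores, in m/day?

0.00341

Convert K: 1.02e-05 m/s × 86400 = 0.8813 m/day.
Hydraulic gradient i = 0.000619.
Darcy flux q = K · i = 0.8813 × 0.0006190 = 0.0005455 m/day.
Seepage velocity v = q / n_e = 0.0005455 / 0.16 = 0.003409 m/day.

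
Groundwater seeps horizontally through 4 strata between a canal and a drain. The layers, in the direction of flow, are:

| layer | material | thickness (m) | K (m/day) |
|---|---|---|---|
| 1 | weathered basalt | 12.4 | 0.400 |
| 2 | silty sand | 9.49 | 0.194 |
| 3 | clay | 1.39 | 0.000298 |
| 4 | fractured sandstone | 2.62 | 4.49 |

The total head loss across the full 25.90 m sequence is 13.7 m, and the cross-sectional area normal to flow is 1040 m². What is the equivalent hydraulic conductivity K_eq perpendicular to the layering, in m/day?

0.00546

Flow is perpendicular to layering, so the layers act in series and the equivalent K is the thickness-weighted harmonic mean.
Total thickness L = 12.4 + 9.49 + 1.39 + 2.62 = 25.90 m.
Σ(b_i/K_i) = 12.4/0.400 + 9.49/0.194 + 1.39/0.000298 + 2.62/4.49 = 4745 d.
K_eq = L / Σ(b_i/K_i) = 25.90 / 4745 = 0.005458 m/day.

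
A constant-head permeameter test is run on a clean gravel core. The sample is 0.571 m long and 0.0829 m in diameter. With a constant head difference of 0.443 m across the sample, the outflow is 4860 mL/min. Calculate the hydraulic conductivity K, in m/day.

Cross-sectional area A = π·(d/2)² = π × (0.0829/2)² = 0.005398 m².
Convert discharge: 4860 mL/min = 8.100e-05 m³/s.
Darcy's law rearranged: K = Q·L / (A·Δh) = 8.100e-05 × 0.571 / (0.005398 × 0.443) = 0.01934 m/s = 1671 m/day.

1670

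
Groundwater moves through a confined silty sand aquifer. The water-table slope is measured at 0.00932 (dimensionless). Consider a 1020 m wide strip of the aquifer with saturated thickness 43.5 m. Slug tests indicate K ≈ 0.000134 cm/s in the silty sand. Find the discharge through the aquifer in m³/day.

Convert K: 0.000134 cm/s × 864 = 0.1158 m/day.
Cross-sectional area A = 1020 × 43.5 = 44370 m².
Hydraulic gradient i = 0.00932.
Darcy's law: Q = K · A · i = 0.1158 × 44370 × 0.009320 = 47.88 m³/day.

47.9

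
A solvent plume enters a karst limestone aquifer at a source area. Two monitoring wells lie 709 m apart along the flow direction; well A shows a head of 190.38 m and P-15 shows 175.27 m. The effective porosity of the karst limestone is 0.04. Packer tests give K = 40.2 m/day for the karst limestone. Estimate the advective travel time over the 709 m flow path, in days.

Hydraulic gradient i = (190.38 − 175.27) / 709 = 15.11 / 709 = 0.02131.
Darcy flux q = K · i = 40.20 × 0.02131 = 0.8567 m/day.
Seepage velocity v = q / n_e = 0.8567 / 0.04 = 21.42 m/day.
Travel time t = L / v = 709 / 21.42 = 33.10 days.

33.1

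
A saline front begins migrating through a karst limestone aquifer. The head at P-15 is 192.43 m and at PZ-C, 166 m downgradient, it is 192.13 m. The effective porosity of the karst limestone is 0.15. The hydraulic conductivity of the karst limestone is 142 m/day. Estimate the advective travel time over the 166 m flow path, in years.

0.266

Hydraulic gradient i = (192.43 − 192.13) / 166 = 0.3 / 166 = 0.001807.
Darcy flux q = K · i = 142.0 × 0.001807 = 0.2566 m/day.
Seepage velocity v = q / n_e = 0.2566 / 0.15 = 1.711 m/day.
Travel time t = L / v = 166 / 1.711 = 97.03 days = 0.2656 years.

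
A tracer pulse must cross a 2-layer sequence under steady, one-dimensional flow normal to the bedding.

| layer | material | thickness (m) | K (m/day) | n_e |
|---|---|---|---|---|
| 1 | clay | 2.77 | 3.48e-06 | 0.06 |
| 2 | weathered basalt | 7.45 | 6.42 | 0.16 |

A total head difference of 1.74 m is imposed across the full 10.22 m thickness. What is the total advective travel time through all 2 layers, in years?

With flow normal to the layers, continuity requires the same specific discharge q through every layer.
Σ(b_i/K_i) = 2.77/3.48e-06 + 7.45/6.42 = 7.960e+05 d.
q = Δh / Σ(b_i/K_i) = 1.74 / 7.960e+05 = 2.186e-06 m/day.
In each layer the seepage velocity is v_i = q/n_i, so the layer transit time is t_i = b_i·n_i / q:
  layer 1 (clay): t_1 = 2.77 × 0.06 / 2.186e-06 = 76030 d
  layer 2 (weathered basalt): t_2 = 7.45 × 0.16 / 2.186e-06 = 5.453e+05 d
Total t = Σ t_i = 6.213e+05 days = 1701 years.

1700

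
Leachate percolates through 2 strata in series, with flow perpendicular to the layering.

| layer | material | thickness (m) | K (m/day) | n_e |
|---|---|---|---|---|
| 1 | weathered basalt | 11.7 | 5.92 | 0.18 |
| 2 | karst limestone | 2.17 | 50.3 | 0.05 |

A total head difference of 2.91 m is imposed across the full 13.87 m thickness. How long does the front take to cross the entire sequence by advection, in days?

With flow normal to the layers, continuity requires the same specific discharge q through every layer.
Σ(b_i/K_i) = 11.7/5.92 + 2.17/50.3 = 2.019 d.
q = Δh / Σ(b_i/K_i) = 2.91 / 2.019 = 1.441 m/day.
In each layer the seepage velocity is v_i = q/n_i, so the layer transit time is t_i = b_i·n_i / q:
  layer 1 (weathered basalt): t_1 = 11.7 × 0.18 / 1.441 = 1.462 d
  layer 2 (karst limestone): t_2 = 2.17 × 0.05 / 1.441 = 0.07530 d
Total t = Σ t_i = 1.537 days.

1.54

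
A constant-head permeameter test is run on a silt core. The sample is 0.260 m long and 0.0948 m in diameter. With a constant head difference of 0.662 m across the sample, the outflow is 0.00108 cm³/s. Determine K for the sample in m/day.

0.00519

Cross-sectional area A = π·(d/2)² = π × (0.0948/2)² = 0.007058 m².
Convert discharge: 0.00108 cm³/s = 1.080e-09 m³/s.
Darcy's law rearranged: K = Q·L / (A·Δh) = 1.080e-09 × 0.260 / (0.007058 × 0.662) = 6.009e-08 m/s = 0.005192 m/day.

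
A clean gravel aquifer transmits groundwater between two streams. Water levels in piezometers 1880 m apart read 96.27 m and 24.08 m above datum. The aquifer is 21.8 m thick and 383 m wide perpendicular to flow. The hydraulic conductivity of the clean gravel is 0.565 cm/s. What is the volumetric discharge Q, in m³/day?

157000

Convert K: 0.565 cm/s × 864 = 488.2 m/day.
Cross-sectional area A = 383 × 21.8 = 8349 m².
Hydraulic gradient i = (96.27 − 24.08) / 1880 = 72.19 / 1880 = 0.03840.
Darcy's law: Q = K · A · i = 488.2 × 8349 × 0.03840 = 1.565e+05 m³/day.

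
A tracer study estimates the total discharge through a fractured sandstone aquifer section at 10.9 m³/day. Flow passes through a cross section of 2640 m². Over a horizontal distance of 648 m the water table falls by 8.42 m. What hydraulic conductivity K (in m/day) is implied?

0.318

Hydraulic gradient i = Δh / L = 8.42 / 648 = 0.01299.
From Q = K·A·i, K = Q / (A·i) = 10.9 / (2640 × 0.01299) = 0.3177 m/day.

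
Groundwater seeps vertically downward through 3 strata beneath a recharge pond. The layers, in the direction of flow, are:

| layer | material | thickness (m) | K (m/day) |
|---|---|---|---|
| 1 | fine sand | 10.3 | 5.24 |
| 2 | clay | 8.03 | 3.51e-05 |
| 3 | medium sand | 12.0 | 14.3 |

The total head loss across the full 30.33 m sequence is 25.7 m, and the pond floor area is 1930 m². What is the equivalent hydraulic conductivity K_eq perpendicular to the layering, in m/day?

0.000133

Flow is perpendicular to layering, so the layers act in series and the equivalent K is the thickness-weighted harmonic mean.
Total thickness L = 10.3 + 8.03 + 12.0 = 30.33 m.
Σ(b_i/K_i) = 10.3/5.24 + 8.03/3.51e-05 + 12.0/14.3 = 2.288e+05 d.
K_eq = L / Σ(b_i/K_i) = 30.33 / 2.288e+05 = 0.0001326 m/day.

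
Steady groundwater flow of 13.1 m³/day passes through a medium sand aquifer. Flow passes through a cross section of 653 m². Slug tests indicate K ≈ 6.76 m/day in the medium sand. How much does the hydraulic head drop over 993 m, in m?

2.95

From Q = K·A·i, i = Q / (K·A) = 13.1 / (6.760 × 653.0) = 0.002968.
Head loss Δh = i · L = 0.002968 × 993 = 2.947 m.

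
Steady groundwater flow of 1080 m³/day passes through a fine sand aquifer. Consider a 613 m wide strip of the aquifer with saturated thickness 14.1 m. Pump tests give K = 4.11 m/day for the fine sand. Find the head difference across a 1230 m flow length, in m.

37.4

Cross-sectional area A = 613 × 14.1 = 8643 m².
From Q = K·A·i, i = Q / (K·A) = 1080 / (4.110 × 8643) = 0.03040.
Head loss Δh = i · L = 0.03040 × 1230 = 37.39 m.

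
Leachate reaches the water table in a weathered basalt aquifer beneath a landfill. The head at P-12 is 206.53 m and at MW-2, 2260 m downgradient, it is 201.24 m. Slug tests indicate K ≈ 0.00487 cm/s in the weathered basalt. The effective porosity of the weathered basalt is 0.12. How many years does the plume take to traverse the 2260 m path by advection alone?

Convert K: 0.00487 cm/s × 864 = 4.208 m/day.
Hydraulic gradient i = (206.53 − 201.24) / 2260 = 5.29 / 2260 = 0.002341.
Darcy flux q = K · i = 4.208 × 0.002341 = 0.009849 m/day.
Seepage velocity v = q / n_e = 0.009849 / 0.12 = 0.08207 m/day.
Travel time t = L / v = 2260 / 0.08207 = 27536 days = 75.39 years.

75.4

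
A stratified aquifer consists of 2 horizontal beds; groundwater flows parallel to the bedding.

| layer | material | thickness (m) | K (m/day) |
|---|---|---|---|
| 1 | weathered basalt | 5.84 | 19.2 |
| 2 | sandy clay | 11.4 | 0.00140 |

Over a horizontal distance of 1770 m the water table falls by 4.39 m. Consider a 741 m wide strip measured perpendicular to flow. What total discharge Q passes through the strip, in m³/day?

Flow is parallel to layering, so each bed carries its own Darcy discharge and the transmissivities add.
Σ(K_i·b_i) = 19.2×5.84 + 0.00140×11.4 = 112.1 m²/day.
Hydraulic gradient i = Δh / L = 4.39 / 1770 = 0.002480.
Q = Σ(K_i·b_i) · W · i = 112.1 × 741 × 0.002480 = 206.1 m³/day.

206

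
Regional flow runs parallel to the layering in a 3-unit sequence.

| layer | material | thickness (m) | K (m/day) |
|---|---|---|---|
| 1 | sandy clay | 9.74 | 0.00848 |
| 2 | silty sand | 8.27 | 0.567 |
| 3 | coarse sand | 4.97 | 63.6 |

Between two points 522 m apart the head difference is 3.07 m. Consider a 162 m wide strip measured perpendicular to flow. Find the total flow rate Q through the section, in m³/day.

Flow is parallel to layering, so each bed carries its own Darcy discharge and the transmissivities add.
Σ(K_i·b_i) = 0.00848×9.74 + 0.567×8.27 + 63.6×4.97 = 320.9 m²/day.
Hydraulic gradient i = Δh / L = 3.07 / 522 = 0.005881.
Q = Σ(K_i·b_i) · W · i = 320.9 × 162 × 0.005881 = 305.7 m³/day.

306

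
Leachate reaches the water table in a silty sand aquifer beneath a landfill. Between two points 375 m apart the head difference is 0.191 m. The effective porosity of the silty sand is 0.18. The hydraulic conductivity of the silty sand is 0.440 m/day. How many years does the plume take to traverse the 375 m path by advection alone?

Hydraulic gradient i = Δh / L = 0.191 / 375 = 0.0005093.
Darcy flux q = K · i = 0.4400 × 0.0005093 = 0.0002241 m/day.
Seepage velocity v = q / n_e = 0.0002241 / 0.18 = 0.001245 m/day.
Travel time t = L / v = 375 / 0.001245 = 3.012e+05 days = 824.6 years.

825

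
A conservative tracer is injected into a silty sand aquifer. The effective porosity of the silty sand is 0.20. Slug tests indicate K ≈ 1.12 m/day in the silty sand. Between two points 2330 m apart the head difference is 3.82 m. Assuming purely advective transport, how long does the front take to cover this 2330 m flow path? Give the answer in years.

695

Hydraulic gradient i = Δh / L = 3.82 / 2330 = 0.001639.
Darcy flux q = K · i = 1.120 × 0.001639 = 0.001836 m/day.
Seepage velocity v = q / n_e = 0.001836 / 0.20 = 0.009181 m/day.
Travel time t = L / v = 2330 / 0.009181 = 2.538e+05 days = 694.8 years.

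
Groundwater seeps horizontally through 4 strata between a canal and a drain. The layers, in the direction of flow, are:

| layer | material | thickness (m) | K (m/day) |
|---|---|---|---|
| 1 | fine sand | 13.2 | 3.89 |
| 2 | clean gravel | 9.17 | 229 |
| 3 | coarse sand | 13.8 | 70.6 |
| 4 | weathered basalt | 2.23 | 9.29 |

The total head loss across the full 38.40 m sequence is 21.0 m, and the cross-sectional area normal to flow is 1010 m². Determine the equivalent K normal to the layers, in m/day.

9.93

Flow is perpendicular to layering, so the layers act in series and the equivalent K is the thickness-weighted harmonic mean.
Total thickness L = 13.2 + 9.17 + 13.8 + 2.23 = 38.40 m.
Σ(b_i/K_i) = 13.2/3.89 + 9.17/229 + 13.8/70.6 + 2.23/9.29 = 3.869 d.
K_eq = L / Σ(b_i/K_i) = 38.40 / 3.869 = 9.925 m/day.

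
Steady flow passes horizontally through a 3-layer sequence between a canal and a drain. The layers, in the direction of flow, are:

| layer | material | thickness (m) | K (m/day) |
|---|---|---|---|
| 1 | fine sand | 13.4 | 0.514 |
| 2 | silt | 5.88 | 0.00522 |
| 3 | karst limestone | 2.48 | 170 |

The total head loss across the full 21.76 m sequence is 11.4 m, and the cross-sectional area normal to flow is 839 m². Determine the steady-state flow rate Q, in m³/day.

Flow is perpendicular to layering, so the layers act in series and the equivalent K is the thickness-weighted harmonic mean.
Total thickness L = 13.4 + 5.88 + 2.48 = 21.76 m.
Σ(b_i/K_i) = 13.4/0.514 + 5.88/0.00522 + 2.48/170 = 1153 d.
K_eq = L / Σ(b_i/K_i) = 21.76 / 1153 = 0.01888 m/day.
Q = K_eq · A · (Δh/L) = 0.01888 × 839 × (11.4/21.76) = 8.299 m³/day.

8.30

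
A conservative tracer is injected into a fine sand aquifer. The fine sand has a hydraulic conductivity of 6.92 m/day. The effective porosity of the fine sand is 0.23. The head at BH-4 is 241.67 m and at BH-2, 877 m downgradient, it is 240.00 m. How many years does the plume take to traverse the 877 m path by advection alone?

Hydraulic gradient i = (241.67 − 240.00) / 877 = 1.67 / 877 = 0.001904.
Darcy flux q = K · i = 6.920 × 0.001904 = 0.01318 m/day.
Seepage velocity v = q / n_e = 0.01318 / 0.23 = 0.05729 m/day.
Travel time t = L / v = 877 / 0.05729 = 15308 days = 41.91 years.

41.9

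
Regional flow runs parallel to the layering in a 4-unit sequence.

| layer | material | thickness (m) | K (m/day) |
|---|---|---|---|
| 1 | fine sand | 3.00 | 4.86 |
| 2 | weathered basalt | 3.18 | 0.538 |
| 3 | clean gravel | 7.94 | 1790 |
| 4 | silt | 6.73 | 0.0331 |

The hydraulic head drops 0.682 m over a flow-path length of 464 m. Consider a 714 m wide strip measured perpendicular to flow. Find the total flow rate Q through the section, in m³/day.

14900

Flow is parallel to layering, so each bed carries its own Darcy discharge and the transmissivities add.
Σ(K_i·b_i) = 4.86×3.00 + 0.538×3.18 + 1790×7.94 + 0.0331×6.73 = 14229 m²/day.
Hydraulic gradient i = Δh / L = 0.682 / 464 = 0.001470.
Q = Σ(K_i·b_i) · W · i = 14229 × 714 × 0.001470 = 14933 m³/day.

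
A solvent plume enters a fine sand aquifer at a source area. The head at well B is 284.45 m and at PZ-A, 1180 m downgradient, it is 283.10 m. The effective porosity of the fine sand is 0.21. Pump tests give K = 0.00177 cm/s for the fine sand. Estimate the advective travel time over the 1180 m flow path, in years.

388

Convert K: 0.00177 cm/s × 864 = 1.529 m/day.
Hydraulic gradient i = (284.45 − 283.10) / 1180 = 1.35 / 1180 = 0.001144.
Darcy flux q = K · i = 1.529 × 0.001144 = 0.001750 m/day.
Seepage velocity v = q / n_e = 0.001750 / 0.21 = 0.008331 m/day.
Travel time t = L / v = 1180 / 0.008331 = 1.416e+05 days = 387.8 years.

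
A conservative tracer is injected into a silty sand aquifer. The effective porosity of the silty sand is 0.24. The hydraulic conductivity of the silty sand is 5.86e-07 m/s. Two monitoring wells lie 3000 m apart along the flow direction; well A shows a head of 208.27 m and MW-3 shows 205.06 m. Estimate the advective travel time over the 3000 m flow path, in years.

Convert K: 5.86e-07 m/s × 86400 = 0.05063 m/day.
Hydraulic gradient i = (208.27 − 205.06) / 3000 = 3.21 / 3000 = 0.001070.
Darcy flux q = K · i = 0.05063 × 0.001070 = 5.417e-05 m/day.
Seepage velocity v = q / n_e = 5.417e-05 / 0.24 = 0.0002257 m/day.
Travel time t = L / v = 3000 / 0.0002257 = 1.329e+07 days = 36387 years.

36400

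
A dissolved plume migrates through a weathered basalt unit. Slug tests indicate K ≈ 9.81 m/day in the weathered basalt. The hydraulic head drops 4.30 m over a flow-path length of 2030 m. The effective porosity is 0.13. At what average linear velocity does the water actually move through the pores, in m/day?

Hydraulic gradient i = Δh / L = 4.30 / 2030 = 0.002118.
Darcy flux q = K · i = 9.810 × 0.002118 = 0.02078 m/day.
Seepage velocity v = q / n_e = 0.02078 / 0.13 = 0.1598 m/day.

0.160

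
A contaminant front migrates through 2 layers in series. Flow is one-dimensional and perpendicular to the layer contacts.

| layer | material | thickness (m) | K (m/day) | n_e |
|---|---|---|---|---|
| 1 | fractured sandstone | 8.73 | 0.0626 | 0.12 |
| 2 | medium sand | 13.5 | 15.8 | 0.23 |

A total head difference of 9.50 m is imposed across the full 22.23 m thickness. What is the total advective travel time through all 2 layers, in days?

With flow normal to the layers, continuity requires the same specific discharge q through every layer.
Σ(b_i/K_i) = 8.73/0.0626 + 13.5/15.8 = 140.3 d.
q = Δh / Σ(b_i/K_i) = 9.50 / 140.3 = 0.06771 m/day.
In each layer the seepage velocity is v_i = q/n_i, so the layer transit time is t_i = b_i·n_i / q:
  layer 1 (fractured sandstone): t_1 = 8.73 × 0.12 / 0.06771 = 15.47 d
  layer 2 (medium sand): t_2 = 13.5 × 0.23 / 0.06771 = 45.86 d
Total t = Σ t_i = 61.33 days.

61.3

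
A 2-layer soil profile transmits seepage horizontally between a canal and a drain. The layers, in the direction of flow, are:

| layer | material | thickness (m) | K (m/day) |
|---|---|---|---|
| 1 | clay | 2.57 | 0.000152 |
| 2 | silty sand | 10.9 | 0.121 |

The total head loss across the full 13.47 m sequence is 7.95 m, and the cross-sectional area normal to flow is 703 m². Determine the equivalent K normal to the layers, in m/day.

0.000792

Flow is perpendicular to layering, so the layers act in series and the equivalent K is the thickness-weighted harmonic mean.
Total thickness L = 2.57 + 10.9 = 13.47 m.
Σ(b_i/K_i) = 2.57/0.000152 + 10.9/0.121 = 16998 d.
K_eq = L / Σ(b_i/K_i) = 13.47 / 16998 = 0.0007924 m/day.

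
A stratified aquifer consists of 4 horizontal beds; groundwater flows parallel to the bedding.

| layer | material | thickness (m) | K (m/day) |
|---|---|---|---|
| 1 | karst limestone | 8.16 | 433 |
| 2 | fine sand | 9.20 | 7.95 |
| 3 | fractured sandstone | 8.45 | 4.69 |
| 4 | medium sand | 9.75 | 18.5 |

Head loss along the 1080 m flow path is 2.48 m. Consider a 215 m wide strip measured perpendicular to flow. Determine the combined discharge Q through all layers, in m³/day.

Flow is parallel to layering, so each bed carries its own Darcy discharge and the transmissivities add.
Σ(K_i·b_i) = 433×8.16 + 7.95×9.20 + 4.69×8.45 + 18.5×9.75 = 3826 m²/day.
Hydraulic gradient i = Δh / L = 2.48 / 1080 = 0.002296.
Q = Σ(K_i·b_i) · W · i = 3826 × 215 × 0.002296 = 1889 m³/day.

1890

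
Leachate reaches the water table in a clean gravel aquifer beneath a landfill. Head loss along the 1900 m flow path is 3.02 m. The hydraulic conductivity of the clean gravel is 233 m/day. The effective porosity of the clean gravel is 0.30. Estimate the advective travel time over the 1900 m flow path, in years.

Hydraulic gradient i = Δh / L = 3.02 / 1900 = 0.001589.
Darcy flux q = K · i = 233.0 × 0.001589 = 0.3703 m/day.
Seepage velocity v = q / n_e = 0.3703 / 0.30 = 1.234 m/day.
Travel time t = L / v = 1900 / 1.234 = 1539 days = 4.214 years.

4.21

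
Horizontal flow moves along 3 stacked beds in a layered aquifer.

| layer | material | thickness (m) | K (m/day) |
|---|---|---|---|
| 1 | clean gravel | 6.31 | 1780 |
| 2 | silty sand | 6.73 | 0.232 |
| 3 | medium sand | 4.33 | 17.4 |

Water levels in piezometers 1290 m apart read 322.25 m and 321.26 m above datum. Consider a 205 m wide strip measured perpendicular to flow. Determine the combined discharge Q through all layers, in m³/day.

Flow is parallel to layering, so each bed carries its own Darcy discharge and the transmissivities add.
Σ(K_i·b_i) = 1780×6.31 + 0.232×6.73 + 17.4×4.33 = 11309 m²/day.
Hydraulic gradient i = (322.25 − 321.26) / 1290 = 0.99 / 1290 = 0.0007674.
Q = Σ(K_i·b_i) · W · i = 11309 × 205 × 0.0007674 = 1779 m³/day.

1780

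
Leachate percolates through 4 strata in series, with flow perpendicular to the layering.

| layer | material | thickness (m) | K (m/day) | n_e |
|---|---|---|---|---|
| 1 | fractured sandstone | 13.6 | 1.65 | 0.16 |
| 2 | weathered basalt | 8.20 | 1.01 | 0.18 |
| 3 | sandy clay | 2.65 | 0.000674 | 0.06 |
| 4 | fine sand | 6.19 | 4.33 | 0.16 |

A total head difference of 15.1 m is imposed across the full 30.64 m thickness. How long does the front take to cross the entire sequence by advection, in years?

3.44

With flow normal to the layers, continuity requires the same specific discharge q through every layer.
Σ(b_i/K_i) = 13.6/1.65 + 8.20/1.01 + 2.65/0.000674 + 6.19/4.33 = 3950 d.
q = Δh / Σ(b_i/K_i) = 15.1 / 3950 = 0.003823 m/day.
In each layer the seepage velocity is v_i = q/n_i, so the layer transit time is t_i = b_i·n_i / q:
  layer 1 (fractured sandstone): t_1 = 13.6 × 0.16 / 0.003823 = 569.2 d
  layer 2 (weathered basalt): t_2 = 8.20 × 0.18 / 0.003823 = 386.1 d
  layer 3 (sandy clay): t_3 = 2.65 × 0.06 / 0.003823 = 41.59 d
  layer 4 (fine sand): t_4 = 6.19 × 0.16 / 0.003823 = 259.0 d
Total t = Σ t_i = 1256 days = 3.438 years.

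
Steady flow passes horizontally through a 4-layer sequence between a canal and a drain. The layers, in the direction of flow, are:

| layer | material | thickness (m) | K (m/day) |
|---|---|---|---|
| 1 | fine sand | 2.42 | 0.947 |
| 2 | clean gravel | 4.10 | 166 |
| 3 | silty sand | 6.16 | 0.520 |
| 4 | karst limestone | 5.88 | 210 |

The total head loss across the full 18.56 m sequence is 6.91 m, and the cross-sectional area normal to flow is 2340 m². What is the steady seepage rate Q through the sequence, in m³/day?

1120

Flow is perpendicular to layering, so the layers act in series and the equivalent K is the thickness-weighted harmonic mean.
Total thickness L = 2.42 + 4.10 + 6.16 + 5.88 = 18.56 m.
Σ(b_i/K_i) = 2.42/0.947 + 4.10/166 + 6.16/0.520 + 5.88/210 = 14.45 d.
K_eq = L / Σ(b_i/K_i) = 18.56 / 14.45 = 1.284 m/day.
Q = K_eq · A · (Δh/L) = 1.284 × 2340 × (6.91/18.56) = 1119 m³/day.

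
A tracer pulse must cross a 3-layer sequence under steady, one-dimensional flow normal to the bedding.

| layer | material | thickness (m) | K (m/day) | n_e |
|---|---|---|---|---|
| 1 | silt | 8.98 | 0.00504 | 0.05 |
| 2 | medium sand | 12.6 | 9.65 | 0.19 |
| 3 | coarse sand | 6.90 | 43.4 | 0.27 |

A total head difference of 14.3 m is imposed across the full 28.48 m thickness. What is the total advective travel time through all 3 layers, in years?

With flow normal to the layers, continuity requires the same specific discharge q through every layer.
Σ(b_i/K_i) = 8.98/0.00504 + 12.6/9.65 + 6.90/43.4 = 1783 d.
q = Δh / Σ(b_i/K_i) = 14.3 / 1783 = 0.008019 m/day.
In each layer the seepage velocity is v_i = q/n_i, so the layer transit time is t_i = b_i·n_i / q:
  layer 1 (silt): t_1 = 8.98 × 0.05 / 0.008019 = 55.99 d
  layer 2 (medium sand): t_2 = 12.6 × 0.19 / 0.008019 = 298.5 d
  layer 3 (coarse sand): t_3 = 6.90 × 0.27 / 0.008019 = 232.3 d
Total t = Σ t_i = 586.8 days = 1.607 years.

1.61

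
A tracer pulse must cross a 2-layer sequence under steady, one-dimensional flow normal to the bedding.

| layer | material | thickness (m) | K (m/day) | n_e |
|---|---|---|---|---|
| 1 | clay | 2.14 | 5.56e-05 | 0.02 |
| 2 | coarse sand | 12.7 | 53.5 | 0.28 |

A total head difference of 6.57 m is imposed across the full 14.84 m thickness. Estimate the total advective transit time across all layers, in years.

With flow normal to the layers, continuity requires the same specific discharge q through every layer.
Σ(b_i/K_i) = 2.14/5.56e-05 + 12.7/53.5 = 38489 d.
q = Δh / Σ(b_i/K_i) = 6.57 / 38489 = 0.0001707 m/day.
In each layer the seepage velocity is v_i = q/n_i, so the layer transit time is t_i = b_i·n_i / q:
  layer 1 (clay): t_1 = 2.14 × 0.02 / 0.0001707 = 250.7 d
  layer 2 (coarse sand): t_2 = 12.7 × 0.28 / 0.0001707 = 20832 d
Total t = Σ t_i = 21083 days = 57.72 years.

57.7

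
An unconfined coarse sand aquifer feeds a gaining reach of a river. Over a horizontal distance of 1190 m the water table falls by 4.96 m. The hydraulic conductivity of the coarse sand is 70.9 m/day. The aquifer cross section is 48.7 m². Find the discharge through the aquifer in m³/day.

Hydraulic gradient i = Δh / L = 4.96 / 1190 = 0.004168.
Darcy's law: Q = K · A · i = 70.90 × 48.70 × 0.004168 = 14.39 m³/day.

14.4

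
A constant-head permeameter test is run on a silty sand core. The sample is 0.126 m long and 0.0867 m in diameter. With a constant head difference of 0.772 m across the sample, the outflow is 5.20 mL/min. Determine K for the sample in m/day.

Cross-sectional area A = π·(d/2)² = π × (0.0867/2)² = 0.005904 m².
Convert discharge: 5.20 mL/min = 8.667e-08 m³/s.
Darcy's law rearranged: K = Q·L / (A·Δh) = 8.667e-08 × 0.126 / (0.005904 × 0.772) = 2.396e-06 m/s = 0.2070 m/day.

0.207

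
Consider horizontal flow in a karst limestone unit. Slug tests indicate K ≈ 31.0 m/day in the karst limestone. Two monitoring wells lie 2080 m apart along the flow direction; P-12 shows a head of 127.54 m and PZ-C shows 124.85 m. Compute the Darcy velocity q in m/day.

Hydraulic gradient i = (127.54 − 124.85) / 2080 = 2.69 / 2080 = 0.001293.
Specific discharge q = K · i = 31.00 × 0.001293 = 0.04009 m/day.

0.0401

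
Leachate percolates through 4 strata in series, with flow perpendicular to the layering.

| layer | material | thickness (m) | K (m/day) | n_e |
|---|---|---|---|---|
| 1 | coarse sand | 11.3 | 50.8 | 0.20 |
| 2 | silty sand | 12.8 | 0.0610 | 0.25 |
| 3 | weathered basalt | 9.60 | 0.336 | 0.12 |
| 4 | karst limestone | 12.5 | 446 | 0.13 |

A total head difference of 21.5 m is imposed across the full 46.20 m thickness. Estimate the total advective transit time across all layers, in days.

91.4

With flow normal to the layers, continuity requires the same specific discharge q through every layer.
Σ(b_i/K_i) = 11.3/50.8 + 12.8/0.0610 + 9.60/0.336 + 12.5/446 = 238.7 d.
q = Δh / Σ(b_i/K_i) = 21.5 / 238.7 = 0.09009 m/day.
In each layer the seepage velocity is v_i = q/n_i, so the layer transit time is t_i = b_i·n_i / q:
  layer 1 (coarse sand): t_1 = 11.3 × 0.20 / 0.09009 = 25.09 d
  layer 2 (silty sand): t_2 = 12.8 × 0.25 / 0.09009 = 35.52 d
  layer 3 (weathered basalt): t_3 = 9.60 × 0.12 / 0.09009 = 12.79 d
  layer 4 (karst limestone): t_4 = 12.5 × 0.13 / 0.09009 = 18.04 d
Total t = Σ t_i = 91.43 days.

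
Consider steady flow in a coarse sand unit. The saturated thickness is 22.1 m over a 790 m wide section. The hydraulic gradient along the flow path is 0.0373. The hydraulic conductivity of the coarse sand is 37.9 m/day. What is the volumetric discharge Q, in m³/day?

24700

Cross-sectional area A = 790 × 22.1 = 17459 m².
Hydraulic gradient i = 0.0373.
Darcy's law: Q = K · A · i = 37.90 × 17459 × 0.03730 = 24681 m³/day.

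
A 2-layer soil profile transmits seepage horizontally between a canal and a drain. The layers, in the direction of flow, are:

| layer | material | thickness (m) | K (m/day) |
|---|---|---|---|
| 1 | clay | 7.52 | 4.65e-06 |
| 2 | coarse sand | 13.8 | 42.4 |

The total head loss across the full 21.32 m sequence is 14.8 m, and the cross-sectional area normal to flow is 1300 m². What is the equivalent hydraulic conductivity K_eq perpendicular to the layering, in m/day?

Flow is perpendicular to layering, so the layers act in series and the equivalent K is the thickness-weighted harmonic mean.
Total thickness L = 7.52 + 13.8 = 21.32 m.
Σ(b_i/K_i) = 7.52/4.65e-06 + 13.8/42.4 = 1.617e+06 d.
K_eq = L / Σ(b_i/K_i) = 21.32 / 1.617e+06 = 1.318e-05 m/day.

1.32e-05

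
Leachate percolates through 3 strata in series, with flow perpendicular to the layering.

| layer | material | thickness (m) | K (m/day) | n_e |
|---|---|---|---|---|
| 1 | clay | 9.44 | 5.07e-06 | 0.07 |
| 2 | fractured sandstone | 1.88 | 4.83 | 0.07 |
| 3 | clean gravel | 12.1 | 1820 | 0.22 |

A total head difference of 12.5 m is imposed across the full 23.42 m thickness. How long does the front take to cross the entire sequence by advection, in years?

1410

With flow normal to the layers, continuity requires the same specific discharge q through every layer.
Σ(b_i/K_i) = 9.44/5.07e-06 + 1.88/4.83 + 12.1/1820 = 1.862e+06 d.
q = Δh / Σ(b_i/K_i) = 12.5 / 1.862e+06 = 6.713e-06 m/day.
In each layer the seepage velocity is v_i = q/n_i, so the layer transit time is t_i = b_i·n_i / q:
  layer 1 (clay): t_1 = 9.44 × 0.07 / 6.713e-06 = 98429 d
  layer 2 (fractured sandstone): t_2 = 1.88 × 0.07 / 6.713e-06 = 19602 d
  layer 3 (clean gravel): t_3 = 12.1 × 0.22 / 6.713e-06 = 3.965e+05 d
Total t = Σ t_i = 5.145e+05 days = 1409 years.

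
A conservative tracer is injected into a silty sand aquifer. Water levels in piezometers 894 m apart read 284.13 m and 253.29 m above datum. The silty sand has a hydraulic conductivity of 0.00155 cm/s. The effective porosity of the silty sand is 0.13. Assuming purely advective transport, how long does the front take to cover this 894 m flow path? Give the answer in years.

6.89

Convert K: 0.00155 cm/s × 864 = 1.339 m/day.
Hydraulic gradient i = (284.13 − 253.29) / 894 = 30.84 / 894 = 0.03450.
Darcy flux q = K · i = 1.339 × 0.03450 = 0.04620 m/day.
Seepage velocity v = q / n_e = 0.04620 / 0.13 = 0.3554 m/day.
Travel time t = L / v = 894 / 0.3554 = 2516 days = 6.888 years.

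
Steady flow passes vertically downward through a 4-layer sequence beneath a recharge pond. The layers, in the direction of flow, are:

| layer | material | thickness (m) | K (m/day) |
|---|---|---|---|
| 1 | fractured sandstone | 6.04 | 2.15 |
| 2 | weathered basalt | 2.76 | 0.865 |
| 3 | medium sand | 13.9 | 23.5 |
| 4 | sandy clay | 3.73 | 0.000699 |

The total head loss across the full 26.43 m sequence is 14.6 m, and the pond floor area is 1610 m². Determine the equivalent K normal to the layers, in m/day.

Flow is perpendicular to layering, so the layers act in series and the equivalent K is the thickness-weighted harmonic mean.
Total thickness L = 6.04 + 2.76 + 13.9 + 3.73 = 26.43 m.
Σ(b_i/K_i) = 6.04/2.15 + 2.76/0.865 + 13.9/23.5 + 3.73/0.000699 = 5343 d.
K_eq = L / Σ(b_i/K_i) = 26.43 / 5343 = 0.004947 m/day.

0.00495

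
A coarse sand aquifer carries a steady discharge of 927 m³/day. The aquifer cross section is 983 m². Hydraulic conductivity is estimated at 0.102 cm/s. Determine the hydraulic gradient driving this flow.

Convert K: 0.102 cm/s × 864 = 88.13 m/day.
From Q = K·A·i, i = Q / (K·A) = 927 / (88.13 × 983.0) = 0.01070.

0.0107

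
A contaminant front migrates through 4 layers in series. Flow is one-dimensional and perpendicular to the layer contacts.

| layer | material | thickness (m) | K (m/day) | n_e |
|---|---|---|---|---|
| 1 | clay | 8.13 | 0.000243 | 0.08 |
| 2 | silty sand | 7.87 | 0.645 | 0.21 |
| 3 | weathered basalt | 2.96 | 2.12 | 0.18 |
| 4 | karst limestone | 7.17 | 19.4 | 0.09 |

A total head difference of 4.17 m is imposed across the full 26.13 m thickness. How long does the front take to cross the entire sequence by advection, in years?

76.5

With flow normal to the layers, continuity requires the same specific discharge q through every layer.
Σ(b_i/K_i) = 8.13/0.000243 + 7.87/0.645 + 2.96/2.12 + 7.17/19.4 = 33471 d.
q = Δh / Σ(b_i/K_i) = 4.17 / 33471 = 0.0001246 m/day.
In each layer the seepage velocity is v_i = q/n_i, so the layer transit time is t_i = b_i·n_i / q:
  layer 1 (clay): t_1 = 8.13 × 0.08 / 0.0001246 = 5220 d
  layer 2 (silty sand): t_2 = 7.87 × 0.21 / 0.0001246 = 13265 d
  layer 3 (weathered basalt): t_3 = 2.96 × 0.18 / 0.0001246 = 4277 d
  layer 4 (karst limestone): t_4 = 7.17 × 0.09 / 0.0001246 = 5180 d
Total t = Σ t_i = 27942 days = 76.50 years.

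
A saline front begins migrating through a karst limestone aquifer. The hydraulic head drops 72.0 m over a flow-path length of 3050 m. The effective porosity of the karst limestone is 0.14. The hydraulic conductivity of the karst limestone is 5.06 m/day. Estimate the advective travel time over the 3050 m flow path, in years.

Hydraulic gradient i = Δh / L = 72.0 / 3050 = 0.02361.
Darcy flux q = K · i = 5.060 × 0.02361 = 0.1194 m/day.
Seepage velocity v = q / n_e = 0.1194 / 0.14 = 0.8532 m/day.
Travel time t = L / v = 3050 / 0.8532 = 3575 days = 9.787 years.

9.79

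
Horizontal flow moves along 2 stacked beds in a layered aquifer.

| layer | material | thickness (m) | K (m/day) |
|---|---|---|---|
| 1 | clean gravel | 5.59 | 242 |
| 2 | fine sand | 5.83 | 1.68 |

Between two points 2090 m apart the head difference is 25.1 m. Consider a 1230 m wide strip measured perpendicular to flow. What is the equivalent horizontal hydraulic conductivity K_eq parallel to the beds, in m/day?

119

Flow is parallel to layering, so each bed carries its own Darcy discharge and the transmissivities add.
Σ(K_i·b_i) = 242×5.59 + 1.68×5.83 = 1363 m²/day.
Total thickness b = 11.42 m, so K_eq = Σ(K_i·b_i)/b = 119.3 m/day.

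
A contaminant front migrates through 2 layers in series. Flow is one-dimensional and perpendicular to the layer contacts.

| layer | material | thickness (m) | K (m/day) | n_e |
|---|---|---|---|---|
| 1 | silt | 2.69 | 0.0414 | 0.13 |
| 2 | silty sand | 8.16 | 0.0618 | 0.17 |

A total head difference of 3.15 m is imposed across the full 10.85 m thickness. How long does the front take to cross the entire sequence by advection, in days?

109

With flow normal to the layers, continuity requires the same specific discharge q through every layer.
Σ(b_i/K_i) = 2.69/0.0414 + 8.16/0.0618 = 197.0 d.
q = Δh / Σ(b_i/K_i) = 3.15 / 197.0 = 0.01599 m/day.
In each layer the seepage velocity is v_i = q/n_i, so the layer transit time is t_i = b_i·n_i / q:
  layer 1 (silt): t_1 = 2.69 × 0.13 / 0.01599 = 21.87 d
  layer 2 (silty sand): t_2 = 8.16 × 0.17 / 0.01599 = 86.76 d
Total t = Σ t_i = 108.6 days.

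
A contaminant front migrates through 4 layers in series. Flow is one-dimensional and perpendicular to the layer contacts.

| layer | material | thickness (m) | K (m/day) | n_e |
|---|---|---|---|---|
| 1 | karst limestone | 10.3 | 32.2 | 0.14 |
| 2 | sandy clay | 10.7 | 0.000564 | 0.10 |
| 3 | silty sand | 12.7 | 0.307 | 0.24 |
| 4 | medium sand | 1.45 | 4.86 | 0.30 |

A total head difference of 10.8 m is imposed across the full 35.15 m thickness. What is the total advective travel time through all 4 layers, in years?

With flow normal to the layers, continuity requires the same specific discharge q through every layer.
Σ(b_i/K_i) = 10.3/32.2 + 10.7/0.000564 + 12.7/0.307 + 1.45/4.86 = 19014 d.
q = Δh / Σ(b_i/K_i) = 10.8 / 19014 = 0.0005680 m/day.
In each layer the seepage velocity is v_i = q/n_i, so the layer transit time is t_i = b_i·n_i / q:
  layer 1 (karst limestone): t_1 = 10.3 × 0.14 / 0.0005680 = 2539 d
  layer 2 (sandy clay): t_2 = 10.7 × 0.10 / 0.0005680 = 1884 d
  layer 3 (silty sand): t_3 = 12.7 × 0.24 / 0.0005680 = 5366 d
  layer 4 (medium sand): t_4 = 1.45 × 0.30 / 0.0005680 = 765.8 d
Total t = Σ t_i = 10554 days = 28.90 years.

28.9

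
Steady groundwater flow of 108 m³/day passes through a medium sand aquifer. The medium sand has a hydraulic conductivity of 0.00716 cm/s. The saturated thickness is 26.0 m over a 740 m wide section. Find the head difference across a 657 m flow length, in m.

Convert K: 0.00716 cm/s × 864 = 6.186 m/day.
Cross-sectional area A = 740 × 26.0 = 19240 m².
From Q = K·A·i, i = Q / (K·A) = 108 / (6.186 × 19240) = 0.0009074.
Head loss Δh = i · L = 0.0009074 × 657 = 0.5962 m.

0.596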